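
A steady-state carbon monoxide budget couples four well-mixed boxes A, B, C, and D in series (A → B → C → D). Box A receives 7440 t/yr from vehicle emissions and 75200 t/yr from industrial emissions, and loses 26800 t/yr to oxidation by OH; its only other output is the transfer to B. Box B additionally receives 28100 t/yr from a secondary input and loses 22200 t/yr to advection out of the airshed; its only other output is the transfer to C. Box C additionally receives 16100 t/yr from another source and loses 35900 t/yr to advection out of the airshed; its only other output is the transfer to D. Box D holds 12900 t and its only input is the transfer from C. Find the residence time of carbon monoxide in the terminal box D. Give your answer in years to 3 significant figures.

Box A: F(A→B) = (7440 + 75200) − 26800 = 55840 t/yr.
Box B: F(B→C) = (55840 + 28100) − 22200 = 61740 t/yr.
Box C: F(C→D) = (61740 + 16100) − 35900 = 41940 t/yr.
Box D throughput = its input = 41940 t/yr; τ = 12900 / 41940 = 0.3076 yr.

0.308 yr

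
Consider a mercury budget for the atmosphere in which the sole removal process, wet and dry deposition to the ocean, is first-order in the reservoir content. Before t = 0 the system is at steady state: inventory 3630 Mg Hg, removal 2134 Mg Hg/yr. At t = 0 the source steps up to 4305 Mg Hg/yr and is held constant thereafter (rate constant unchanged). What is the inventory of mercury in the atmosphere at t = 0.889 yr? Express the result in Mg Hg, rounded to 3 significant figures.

τ = M₀/F₀ = 3630/2134 = 1.701 yr; rate constant k = 1/τ.
New steady state M_∞ = F₁/k = F₁·τ = 4305 × 1.701 = 7322.9 Mg Hg.
M(t) = M_∞ + (M₀ − M_∞)·e^(−t/τ); t/τ = 0.889/1.701 = 0.5226, so e^(−t/τ) = 0.5930.
M(t) = 7322.9 − 3693 × 0.5930 = 5133.2 Mg Hg.

5130 Mg Hg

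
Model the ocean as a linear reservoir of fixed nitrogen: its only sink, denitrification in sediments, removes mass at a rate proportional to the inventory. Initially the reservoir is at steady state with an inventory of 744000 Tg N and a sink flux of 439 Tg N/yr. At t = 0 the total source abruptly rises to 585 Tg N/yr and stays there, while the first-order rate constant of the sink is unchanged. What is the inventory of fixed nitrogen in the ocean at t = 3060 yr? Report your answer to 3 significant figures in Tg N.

951000 Tg N

τ = M₀/F₀ = 744000/439 = 1695 yr; rate constant k = 1/τ.
New steady state M_∞ = F₁/k = F₁·τ = 585 × 1695 = 991440 Tg N.
M(t) = M_∞ + (M₀ − M_∞)·e^(−t/τ); t/τ = 3060/1695 = 1.806, so e^(−t/τ) = 0.1644.
M(t) = 991440 − 247400 × 0.1644 = 950760 Tg N.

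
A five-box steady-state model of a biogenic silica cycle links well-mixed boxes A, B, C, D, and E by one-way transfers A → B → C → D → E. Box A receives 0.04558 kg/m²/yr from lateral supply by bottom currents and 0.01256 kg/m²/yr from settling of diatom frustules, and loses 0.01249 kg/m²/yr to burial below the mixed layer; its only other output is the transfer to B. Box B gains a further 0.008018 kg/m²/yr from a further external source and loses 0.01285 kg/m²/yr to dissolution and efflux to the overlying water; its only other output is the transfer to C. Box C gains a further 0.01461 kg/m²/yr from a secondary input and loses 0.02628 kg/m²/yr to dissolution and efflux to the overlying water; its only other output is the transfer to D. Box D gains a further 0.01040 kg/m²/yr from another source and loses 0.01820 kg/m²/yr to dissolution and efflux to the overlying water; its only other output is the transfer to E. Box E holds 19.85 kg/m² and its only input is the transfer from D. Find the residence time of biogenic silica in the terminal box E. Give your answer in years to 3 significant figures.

Box A: F(A→B) = (0.04558 + 0.01256) − 0.01249 = 0.045650 kg/m²/yr.
Box B: F(B→C) = (0.045650 + 0.008018) − 0.01285 = 0.040818 kg/m²/yr.
Box C: F(C→D) = (0.040818 + 0.01461) − 0.02628 = 0.029148 kg/m²/yr.
Box D: F(D→E) = (0.029148 + 0.01040) − 0.01820 = 0.021348 kg/m²/yr.
Box E throughput = its input = 0.021348 kg/m²/yr; τ = 19.85 / 0.021348 = 929.8 yr.

930 yr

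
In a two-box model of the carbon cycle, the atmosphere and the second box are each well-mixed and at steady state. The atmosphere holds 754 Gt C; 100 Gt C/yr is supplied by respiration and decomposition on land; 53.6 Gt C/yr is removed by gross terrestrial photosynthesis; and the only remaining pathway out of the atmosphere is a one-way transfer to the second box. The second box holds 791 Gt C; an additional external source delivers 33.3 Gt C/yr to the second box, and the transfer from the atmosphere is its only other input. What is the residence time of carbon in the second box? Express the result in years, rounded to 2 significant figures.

Balance the atmosphere: ΣF_in = 100.00 Gt C/yr.
Transfer to the second box = ΣF_in − (53.6) = 46.400 Gt C/yr.
Total input to the second box = 46.400 + 33.3 = 79.700 Gt C/yr; at steady state this equals its total output.
τ = M / F = 791 / 79.700 = 9.925 yr.

9.9 yr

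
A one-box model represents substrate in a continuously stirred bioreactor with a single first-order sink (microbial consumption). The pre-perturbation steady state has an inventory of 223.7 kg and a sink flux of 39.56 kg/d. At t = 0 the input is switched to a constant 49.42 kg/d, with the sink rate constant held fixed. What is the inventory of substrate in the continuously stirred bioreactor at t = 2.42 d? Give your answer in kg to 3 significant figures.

243 kg

Residence time τ = M₀/F₀ = 5.655 d. The eventual steady state is M_∞ = M₀·(F₁/F₀) = 223.7 × 49.42/39.56 = 279.46 kg.
The anomaly ΔM(t) = M(t) − M_∞ decays as ΔM₀·e^(−t/τ) with ΔM₀ = 223.7 − 279.46 = −55.76 kg.
At t = 2.42 d, e^(−t/τ) = e^(−0.4280) = 0.6518, so ΔM = −36.34 kg and M = 279.46 − 36.34 = 243.11 kg.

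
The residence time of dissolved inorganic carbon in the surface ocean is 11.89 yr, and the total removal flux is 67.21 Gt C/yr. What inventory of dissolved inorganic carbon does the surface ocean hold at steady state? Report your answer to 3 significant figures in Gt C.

799 Gt C

τ = M/F ⇒ M = τ × F = 11.89 × 67.21 = 799.1 Gt C.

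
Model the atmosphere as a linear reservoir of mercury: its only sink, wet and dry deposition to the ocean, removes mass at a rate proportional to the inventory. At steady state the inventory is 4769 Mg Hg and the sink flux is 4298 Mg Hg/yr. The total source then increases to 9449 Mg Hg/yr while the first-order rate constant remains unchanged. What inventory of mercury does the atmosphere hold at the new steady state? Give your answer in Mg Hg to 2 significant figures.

10000 Mg Hg

Rate constant k = F/M = 4298 / 4769 = 0.9012 yr⁻¹.
At the new steady state, source = k·M_new ⇒ M_new = 9449 / 0.9012 = 10480 Mg Hg.
(Equivalently M_new = M × F_new/F_old = 4769 × 9449/4298.)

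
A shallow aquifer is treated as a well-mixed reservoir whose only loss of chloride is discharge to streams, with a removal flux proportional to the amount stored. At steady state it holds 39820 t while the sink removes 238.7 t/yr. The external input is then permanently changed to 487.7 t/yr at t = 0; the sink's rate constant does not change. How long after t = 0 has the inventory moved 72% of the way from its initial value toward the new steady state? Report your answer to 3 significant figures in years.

τ = M₀/F₀ = 39820/238.7 = 166.8 yr.
The remaining gap fraction is e^(−t/τ); 72% covered ⇒ e^(−t/τ) = 0.280.
t = −τ ln(0.280) = 166.8 × 1.273 = 212.4 yr.

212 yr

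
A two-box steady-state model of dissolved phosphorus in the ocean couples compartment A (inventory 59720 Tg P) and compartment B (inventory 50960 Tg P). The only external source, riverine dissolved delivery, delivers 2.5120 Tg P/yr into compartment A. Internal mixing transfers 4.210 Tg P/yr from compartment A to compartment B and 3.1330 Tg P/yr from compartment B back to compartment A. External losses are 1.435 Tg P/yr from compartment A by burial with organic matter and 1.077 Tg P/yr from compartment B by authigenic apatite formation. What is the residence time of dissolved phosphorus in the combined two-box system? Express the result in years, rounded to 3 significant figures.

44100 yr

For the system as a whole, the A↔B exchange is internal and contributes nothing to the throughput; only the external sinks remove mass.
M_total = 59720 + 50960 = 110680 Tg P.
ΣF_external_out = 1.435 + 1.077 = 2.5120 Tg P/yr.
τ = M_total / ΣF_ext = 110680 / 2.5120 = 44060 yr.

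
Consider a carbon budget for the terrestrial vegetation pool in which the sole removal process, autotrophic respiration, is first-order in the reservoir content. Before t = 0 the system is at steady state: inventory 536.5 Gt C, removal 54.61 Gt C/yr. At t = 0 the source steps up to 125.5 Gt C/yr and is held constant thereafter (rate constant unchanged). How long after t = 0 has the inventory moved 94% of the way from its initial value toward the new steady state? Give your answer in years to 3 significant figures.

27.6 yr

τ = M₀/F₀ = 536.5/54.61 = 9.824 yr.
The remaining gap fraction is e^(−t/τ); 94% covered ⇒ e^(−t/τ) = 0.0600.
t = −τ ln(0.0600) = 9.824 × 2.813 = 27.64 yr.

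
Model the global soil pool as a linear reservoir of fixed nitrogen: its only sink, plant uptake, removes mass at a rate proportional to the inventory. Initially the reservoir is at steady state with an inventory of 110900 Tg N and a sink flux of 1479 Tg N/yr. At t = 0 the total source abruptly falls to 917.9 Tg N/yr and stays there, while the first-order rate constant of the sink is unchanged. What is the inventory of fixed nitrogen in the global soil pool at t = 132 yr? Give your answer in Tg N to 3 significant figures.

τ = M₀/F₀ = 110900/1479 = 74.98 yr; rate constant k = 1/τ.
New steady state M_∞ = F₁/k = F₁·τ = 917.9 × 74.98 = 68827 Tg N.
M(t) = M_∞ + (M₀ − M_∞)·e^(−t/τ); t/τ = 132/74.98 = 1.760, so e^(−t/τ) = 0.1720.
M(t) = 68827 + 42070 × 0.1720 = 76063 Tg N.

76100 Tg N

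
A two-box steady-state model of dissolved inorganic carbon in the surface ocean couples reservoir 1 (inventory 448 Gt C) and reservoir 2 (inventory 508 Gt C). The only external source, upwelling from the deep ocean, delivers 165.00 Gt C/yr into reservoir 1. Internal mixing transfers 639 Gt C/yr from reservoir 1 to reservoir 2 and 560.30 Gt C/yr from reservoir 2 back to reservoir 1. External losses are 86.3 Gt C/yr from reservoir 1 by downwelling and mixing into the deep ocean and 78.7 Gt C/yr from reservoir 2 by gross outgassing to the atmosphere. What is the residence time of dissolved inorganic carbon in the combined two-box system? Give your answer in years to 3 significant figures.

Residence time in the combined system uses the total inventory and the total *external* removal — internal exchanges between the two boxes cancel.
M_total = 448 + 508 = 956.00 Gt C.
ΣF_external_out = 86.3 + 78.7 = 165.00 Gt C/yr.
τ = M_total / ΣF_ext = 956.00 / 165.00 = 5.794 yr.

5.79 yr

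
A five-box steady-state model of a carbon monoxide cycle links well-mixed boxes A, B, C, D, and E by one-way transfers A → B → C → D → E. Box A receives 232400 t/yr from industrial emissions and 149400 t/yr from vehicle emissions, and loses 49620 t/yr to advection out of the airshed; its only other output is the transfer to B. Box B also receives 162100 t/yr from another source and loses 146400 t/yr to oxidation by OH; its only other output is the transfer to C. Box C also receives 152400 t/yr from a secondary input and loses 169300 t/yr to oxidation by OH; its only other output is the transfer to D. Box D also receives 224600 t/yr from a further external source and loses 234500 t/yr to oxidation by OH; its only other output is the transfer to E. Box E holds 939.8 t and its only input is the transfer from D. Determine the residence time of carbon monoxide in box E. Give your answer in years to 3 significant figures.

Box A: F(A→B) = (232400 + 149400) − 49620 = 332180 t/yr.
Box B: F(B→C) = (332180 + 162100) − 146400 = 347880 t/yr.
Box C: F(C→D) = (347880 + 152400) − 169300 = 330980 t/yr.
Box D: F(D→E) = (330980 + 224600) − 234500 = 321080 t/yr.
Box E throughput = its input = 321080 t/yr; τ = 939.8 / 321080 = 0.002927 yr.

0.00293 yr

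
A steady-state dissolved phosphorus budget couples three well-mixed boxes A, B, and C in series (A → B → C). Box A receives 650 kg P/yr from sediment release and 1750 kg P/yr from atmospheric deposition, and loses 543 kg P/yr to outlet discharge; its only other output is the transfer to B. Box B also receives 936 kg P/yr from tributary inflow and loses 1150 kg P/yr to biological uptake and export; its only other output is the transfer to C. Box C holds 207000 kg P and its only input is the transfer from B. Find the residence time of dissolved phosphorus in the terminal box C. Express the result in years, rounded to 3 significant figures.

126 yr

Box A: F(A→B) = (650 + 1750) − 543 = 1857.0 kg P/yr.
Box B: F(B→C) = (1857.0 + 936) − 1150 = 1643.0 kg P/yr.
Box C throughput = its input = 1643.0 kg P/yr; τ = 207000 / 1643.0 = 126.0 yr.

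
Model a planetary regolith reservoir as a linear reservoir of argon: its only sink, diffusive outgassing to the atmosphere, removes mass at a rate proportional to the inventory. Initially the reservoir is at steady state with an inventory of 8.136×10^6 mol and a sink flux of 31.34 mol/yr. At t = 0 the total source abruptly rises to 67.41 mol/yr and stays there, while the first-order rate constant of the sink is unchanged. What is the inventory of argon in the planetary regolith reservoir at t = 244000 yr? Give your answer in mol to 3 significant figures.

1.38×10^7 mol

The sink rate constant is k = F₀/M₀ = 31.34/8.136×10^6 = 3.852×10^-6 yr⁻¹.
Solving dM/dt = F₁ − kM with M(0) = M₀ gives M(t) = F₁/k + (M₀ − F₁/k)·e^(−kt).
F₁/k = 67.41/3.852×10^-6 = 1.7500×10^7 mol; kt = 3.852×10^-6 × 244000 = 0.9399, e^(−kt) = 0.3907.
M(244000) = 1.7500×10^7 + (8.136×10^6 − 1.7500×10^7) × 0.3907 = 1.7500×10^7 − 3.658×10^6 = 1.3842×10^7 mol.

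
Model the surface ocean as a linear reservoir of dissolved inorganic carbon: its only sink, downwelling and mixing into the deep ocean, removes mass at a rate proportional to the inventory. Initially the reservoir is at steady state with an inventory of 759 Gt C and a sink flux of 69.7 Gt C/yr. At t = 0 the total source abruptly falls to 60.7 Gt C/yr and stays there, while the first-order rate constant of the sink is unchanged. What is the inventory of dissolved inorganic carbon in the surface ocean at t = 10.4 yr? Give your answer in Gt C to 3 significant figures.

The sink rate constant is k = F₀/M₀ = 69.7/759 = 0.09183 yr⁻¹.
Solving dM/dt = F₁ − kM with M(0) = M₀ gives M(t) = F₁/k + (M₀ − F₁/k)·e^(−kt).
F₁/k = 60.7/0.09183 = 660.99 Gt C; kt = 0.09183 × 10.4 = 0.9550, e^(−kt) = 0.3848.
M(10.4) = 660.99 + (759 − 660.99) × 0.3848 = 660.99 + 37.71 = 698.71 Gt C.

699 Gt C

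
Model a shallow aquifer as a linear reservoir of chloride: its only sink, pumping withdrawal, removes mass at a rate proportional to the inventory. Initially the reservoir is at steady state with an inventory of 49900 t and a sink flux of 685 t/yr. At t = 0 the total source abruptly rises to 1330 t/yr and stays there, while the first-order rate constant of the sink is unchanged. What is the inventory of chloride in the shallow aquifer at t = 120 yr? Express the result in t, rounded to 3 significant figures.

87800 t

τ = M₀/F₀ = 49900/685 = 72.85 yr; rate constant k = 1/τ.
New steady state M_∞ = F₁/k = F₁·τ = 1330 × 72.85 = 96886 t.
M(t) = M_∞ + (M₀ − M_∞)·e^(−t/τ); t/τ = 120/72.85 = 1.647, so e^(−t/τ) = 0.1926.
M(t) = 96886 − 46990 × 0.1926 = 87838 t.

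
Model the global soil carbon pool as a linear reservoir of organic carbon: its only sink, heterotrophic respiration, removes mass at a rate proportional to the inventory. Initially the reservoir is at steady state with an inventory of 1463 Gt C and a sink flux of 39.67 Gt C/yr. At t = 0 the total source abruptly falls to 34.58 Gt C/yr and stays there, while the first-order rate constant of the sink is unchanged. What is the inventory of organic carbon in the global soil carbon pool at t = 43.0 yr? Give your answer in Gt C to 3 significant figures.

τ = M₀/F₀ = 1463/39.67 = 36.88 yr; rate constant k = 1/τ.
New steady state M_∞ = F₁/k = F₁·τ = 34.58 × 36.88 = 1275.3 Gt C.
M(t) = M_∞ + (M₀ − M_∞)·e^(−t/τ); t/τ = 43.0/36.88 = 1.166, so e^(−t/τ) = 0.3116.
M(t) = 1275.3 + 187.7 × 0.3116 = 1333.8 Gt C.

1330 Gt C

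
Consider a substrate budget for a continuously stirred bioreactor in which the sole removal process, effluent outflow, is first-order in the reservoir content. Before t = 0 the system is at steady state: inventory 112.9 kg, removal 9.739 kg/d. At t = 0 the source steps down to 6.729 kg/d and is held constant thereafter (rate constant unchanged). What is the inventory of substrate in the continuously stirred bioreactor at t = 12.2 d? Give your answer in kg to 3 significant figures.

τ = M₀/F₀ = 112.9/9.739 = 11.59 d; rate constant k = 1/τ.
New steady state M_∞ = F₁/k = F₁·τ = 6.729 × 11.59 = 78.006 kg.
M(t) = M_∞ + (M₀ − M_∞)·e^(−t/τ); t/τ = 12.2/11.59 = 1.052, so e^(−t/τ) = 0.3491.
M(t) = 78.006 + 34.89 × 0.3491 = 90.188 kg.

90.2 kg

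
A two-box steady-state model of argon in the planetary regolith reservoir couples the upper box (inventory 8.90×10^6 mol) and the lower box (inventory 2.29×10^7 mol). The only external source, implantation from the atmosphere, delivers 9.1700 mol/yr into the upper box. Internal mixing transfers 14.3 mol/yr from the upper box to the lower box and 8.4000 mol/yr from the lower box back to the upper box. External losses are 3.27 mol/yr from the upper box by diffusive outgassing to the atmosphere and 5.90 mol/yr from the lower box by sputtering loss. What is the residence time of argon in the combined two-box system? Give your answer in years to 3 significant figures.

3.47×10^6 yr

Residence time in the combined system uses the total inventory and the total *external* removal — internal exchanges between the two boxes cancel.
M_total = 8.90×10^6 + 2.29×10^7 = 3.1800×10^7 mol.
ΣF_external_out = 3.27 + 5.90 = 9.1700 mol/yr.
τ = M_total / ΣF_ext = 3.1800×10^7 / 9.1700 = 3.468×10^6 yr.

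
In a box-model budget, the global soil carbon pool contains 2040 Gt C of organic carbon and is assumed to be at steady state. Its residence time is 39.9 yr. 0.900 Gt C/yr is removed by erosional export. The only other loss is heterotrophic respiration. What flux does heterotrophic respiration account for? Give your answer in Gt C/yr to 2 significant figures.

50 Gt C/yr

Total removal F = M/τ = 2040 / 39.9 = 51.13 Gt C/yr.
Heterotrophic respiration = F − (0.900) = 51.13 − 0.9000 = 50.23 Gt C/yr.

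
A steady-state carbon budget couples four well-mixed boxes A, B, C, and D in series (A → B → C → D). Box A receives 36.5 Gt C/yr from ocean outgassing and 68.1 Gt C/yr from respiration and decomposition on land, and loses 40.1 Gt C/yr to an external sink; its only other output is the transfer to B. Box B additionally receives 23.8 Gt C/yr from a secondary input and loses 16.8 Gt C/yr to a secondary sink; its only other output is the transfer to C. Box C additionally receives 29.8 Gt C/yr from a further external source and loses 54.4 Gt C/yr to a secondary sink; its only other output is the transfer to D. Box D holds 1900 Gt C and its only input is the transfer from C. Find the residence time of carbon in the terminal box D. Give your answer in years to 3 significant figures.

40.5 yr

Box A: F(A→B) = (36.5 + 68.1) − 40.1 = 64.500 Gt C/yr.
Box B: F(B→C) = (64.500 + 23.8) − 16.8 = 71.500 Gt C/yr.
Box C: F(C→D) = (71.500 + 29.8) − 54.4 = 46.900 Gt C/yr.
Box D throughput = its input = 46.900 Gt C/yr; τ = 1900 / 46.900 = 40.51 yr.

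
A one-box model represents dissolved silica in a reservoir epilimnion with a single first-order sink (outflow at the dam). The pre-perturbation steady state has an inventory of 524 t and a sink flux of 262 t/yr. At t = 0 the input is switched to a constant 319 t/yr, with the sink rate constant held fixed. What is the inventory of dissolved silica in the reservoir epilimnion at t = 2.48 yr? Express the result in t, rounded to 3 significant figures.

Residence time τ = M₀/F₀ = 2.000 yr. The eventual steady state is M_∞ = M₀·(F₁/F₀) = 524 × 319/262 = 638.00 t.
The anomaly ΔM(t) = M(t) − M_∞ decays as ΔM₀·e^(−t/τ) with ΔM₀ = 524 − 638.00 = −114.0 t.
At t = 2.48 yr, e^(−t/τ) = e^(−1.240) = 0.2894, so ΔM = −32.99 t and M = 638.00 − 32.99 = 605.01 t.

605 t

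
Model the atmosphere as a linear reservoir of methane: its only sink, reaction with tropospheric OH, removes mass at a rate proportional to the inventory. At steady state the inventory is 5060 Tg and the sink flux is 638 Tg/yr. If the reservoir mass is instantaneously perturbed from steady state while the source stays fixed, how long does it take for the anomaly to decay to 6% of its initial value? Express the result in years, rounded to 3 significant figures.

For a linear reservoir the anomaly decays as exp(−t/τ) with τ = M/F = 5060/638 = 7.931 yr.
exp(−t/τ) = 0.06 ⇒ t = −τ ln(0.06) = 7.931 × 2.813 = 22.31 yr.

22.3 yr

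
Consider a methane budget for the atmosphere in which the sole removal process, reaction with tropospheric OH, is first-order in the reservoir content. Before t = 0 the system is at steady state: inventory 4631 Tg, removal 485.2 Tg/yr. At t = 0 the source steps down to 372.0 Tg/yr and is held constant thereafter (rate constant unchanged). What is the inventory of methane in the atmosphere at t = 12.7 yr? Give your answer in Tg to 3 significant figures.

τ = M₀/F₀ = 4631/485.2 = 9.545 yr; rate constant k = 1/τ.
New steady state M_∞ = F₁/k = F₁·τ = 372.0 × 9.545 = 3550.6 Tg.
M(t) = M_∞ + (M₀ − M_∞)·e^(−t/τ); t/τ = 12.7/9.545 = 1.331, so e^(−t/τ) = 0.2643.
M(t) = 3550.6 + 1080 × 0.2643 = 3836.1 Tg.

3840 Tg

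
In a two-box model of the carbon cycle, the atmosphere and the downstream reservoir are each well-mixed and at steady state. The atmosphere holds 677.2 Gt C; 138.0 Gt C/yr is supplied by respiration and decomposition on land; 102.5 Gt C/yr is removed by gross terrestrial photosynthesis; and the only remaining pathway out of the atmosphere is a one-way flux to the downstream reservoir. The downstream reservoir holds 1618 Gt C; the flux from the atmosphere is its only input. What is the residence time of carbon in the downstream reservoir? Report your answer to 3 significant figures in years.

Balance the atmosphere: ΣF_in = 138.00 Gt C/yr.
Flux to the downstream reservoir = ΣF_in − (102.5) = 35.500 Gt C/yr.
At steady state the output of the downstream reservoir equals its input, 35.500 Gt C/yr.
τ = M / F = 1618 / 35.500 = 45.58 yr.

45.6 yr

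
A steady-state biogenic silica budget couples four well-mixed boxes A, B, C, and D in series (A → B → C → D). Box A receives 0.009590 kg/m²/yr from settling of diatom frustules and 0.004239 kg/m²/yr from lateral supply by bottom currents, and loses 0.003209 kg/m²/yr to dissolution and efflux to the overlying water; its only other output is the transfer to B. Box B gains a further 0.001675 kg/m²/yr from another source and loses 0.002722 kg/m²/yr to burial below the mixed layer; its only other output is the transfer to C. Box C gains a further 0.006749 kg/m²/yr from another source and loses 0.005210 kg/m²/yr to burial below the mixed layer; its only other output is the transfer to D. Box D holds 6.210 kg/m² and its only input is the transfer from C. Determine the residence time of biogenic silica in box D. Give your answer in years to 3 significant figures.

559 yr

Box A: F(A→B) = (0.009590 + 0.004239) − 0.003209 = 0.010620 kg/m²/yr.
Box B: F(B→C) = (0.010620 + 0.001675) − 0.002722 = 0.0095730 kg/m²/yr.
Box C: F(C→D) = (0.0095730 + 0.006749) − 0.005210 = 0.011112 kg/m²/yr.
Box D throughput = its input = 0.011112 kg/m²/yr; τ = 6.210 / 0.011112 = 558.9 yr.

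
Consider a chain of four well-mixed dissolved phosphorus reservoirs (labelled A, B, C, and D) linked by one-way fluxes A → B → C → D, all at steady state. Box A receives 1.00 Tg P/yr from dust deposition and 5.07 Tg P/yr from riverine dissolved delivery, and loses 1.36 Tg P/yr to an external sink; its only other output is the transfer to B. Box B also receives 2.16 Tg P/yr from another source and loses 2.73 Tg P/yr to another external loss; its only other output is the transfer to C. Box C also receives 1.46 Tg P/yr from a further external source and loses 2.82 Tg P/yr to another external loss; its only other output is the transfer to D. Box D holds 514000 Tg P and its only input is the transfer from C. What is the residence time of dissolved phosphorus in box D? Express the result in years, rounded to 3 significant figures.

185000 yr

Box A: F(A→B) = (1.00 + 5.07) − 1.36 = 4.7100 Tg P/yr.
Box B: F(B→C) = (4.7100 + 2.16) − 2.73 = 4.1400 Tg P/yr.
Box C: F(C→D) = (4.1400 + 1.46) − 2.82 = 2.7800 Tg P/yr.
Box D throughput = its input = 2.7800 Tg P/yr; τ = 514000 / 2.7800 = 184900 yr.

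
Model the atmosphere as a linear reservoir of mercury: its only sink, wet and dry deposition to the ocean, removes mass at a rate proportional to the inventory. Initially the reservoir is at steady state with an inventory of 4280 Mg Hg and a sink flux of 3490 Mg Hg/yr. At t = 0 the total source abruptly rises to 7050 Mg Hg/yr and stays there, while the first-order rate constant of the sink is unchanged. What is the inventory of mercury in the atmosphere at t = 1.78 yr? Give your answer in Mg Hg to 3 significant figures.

7620 Mg Hg

τ = M₀/F₀ = 4280/3490 = 1.226 yr; rate constant k = 1/τ.
New steady state M_∞ = F₁/k = F₁·τ = 7050 × 1.226 = 8645.8 Mg Hg.
M(t) = M_∞ + (M₀ − M_∞)·e^(−t/τ); t/τ = 1.78/1.226 = 1.451, so e^(−t/τ) = 0.2342.
M(t) = 8645.8 − 4366 × 0.2342 = 7623.2 Mg Hg.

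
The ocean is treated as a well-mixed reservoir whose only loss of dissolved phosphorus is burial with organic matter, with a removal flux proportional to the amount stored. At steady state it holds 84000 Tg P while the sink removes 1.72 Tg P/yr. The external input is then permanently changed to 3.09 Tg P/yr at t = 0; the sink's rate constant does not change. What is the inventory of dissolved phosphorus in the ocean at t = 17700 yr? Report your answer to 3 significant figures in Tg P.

τ = M₀/F₀ = 84000/1.72 = 48840 yr; rate constant k = 1/τ.
New steady state M_∞ = F₁/k = F₁·τ = 3.09 × 48840 = 150910 Tg P.
M(t) = M_∞ + (M₀ − M_∞)·e^(−t/τ); t/τ = 17700/48840 = 0.3624, so e^(−t/τ) = 0.6960.
M(t) = 150910 − 66910 × 0.6960 = 104340 Tg P.

104000 Tg P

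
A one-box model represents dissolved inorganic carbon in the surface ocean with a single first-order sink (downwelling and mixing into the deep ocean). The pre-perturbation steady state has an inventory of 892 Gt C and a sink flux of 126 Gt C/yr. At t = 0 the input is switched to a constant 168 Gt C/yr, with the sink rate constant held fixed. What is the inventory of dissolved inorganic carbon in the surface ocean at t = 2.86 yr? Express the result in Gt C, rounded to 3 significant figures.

991 Gt C

τ = M₀/F₀ = 892/126 = 7.079 yr; rate constant k = 1/τ.
New steady state M_∞ = F₁/k = F₁·τ = 168 × 7.079 = 1189.3 Gt C.
M(t) = M_∞ + (M₀ − M_∞)·e^(−t/τ); t/τ = 2.86/7.079 = 0.4040, so e^(−t/τ) = 0.6677.
M(t) = 1189.3 − 297.3 × 0.6677 = 990.82 Gt C.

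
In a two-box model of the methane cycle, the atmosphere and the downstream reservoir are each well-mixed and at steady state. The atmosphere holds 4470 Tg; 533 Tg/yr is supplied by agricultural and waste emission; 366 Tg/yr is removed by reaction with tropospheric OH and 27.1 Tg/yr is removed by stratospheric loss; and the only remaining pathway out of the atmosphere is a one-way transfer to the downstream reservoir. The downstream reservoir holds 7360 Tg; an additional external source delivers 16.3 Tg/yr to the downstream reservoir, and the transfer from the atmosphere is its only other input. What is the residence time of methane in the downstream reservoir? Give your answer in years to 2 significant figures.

Balance the atmosphere: ΣF_in = 533.00 Tg/yr.
Transfer to the downstream reservoir = ΣF_in − (366 + 27.1) = 139.90 Tg/yr.
Total input to the downstream reservoir = 139.90 + 16.3 = 156.20 Tg/yr; at steady state this equals its total output.
τ = M / F = 7360 / 156.20 = 47.12 yr.

47 yr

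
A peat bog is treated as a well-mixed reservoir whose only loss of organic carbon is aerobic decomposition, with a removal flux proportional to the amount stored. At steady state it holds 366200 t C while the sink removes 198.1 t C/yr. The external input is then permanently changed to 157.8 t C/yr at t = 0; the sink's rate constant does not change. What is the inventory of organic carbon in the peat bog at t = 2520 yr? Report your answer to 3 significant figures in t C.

The sink rate constant is k = F₀/M₀ = 198.1/366200 = 0.0005410 yr⁻¹.
Solving dM/dt = F₁ − kM with M(0) = M₀ gives M(t) = F₁/k + (M₀ − F₁/k)·e^(−kt).
F₁/k = 157.8/0.0005410 = 291700 t C; kt = 0.0005410 × 2520 = 1.363, e^(−kt) = 0.2558.
M(2520) = 291700 + (366200 − 291700) × 0.2558 = 291700 + 19060 = 310760 t C.

311000 t C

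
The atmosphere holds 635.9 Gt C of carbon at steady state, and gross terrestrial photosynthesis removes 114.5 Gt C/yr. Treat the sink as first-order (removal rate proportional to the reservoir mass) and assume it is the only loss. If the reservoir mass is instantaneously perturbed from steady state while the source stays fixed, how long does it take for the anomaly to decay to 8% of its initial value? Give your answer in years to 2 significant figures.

14 yr

For a linear reservoir the anomaly decays as exp(−t/τ) with τ = M/F = 635.9/114.5 = 5.554 yr.
exp(−t/τ) = 0.08 ⇒ t = −τ ln(0.08) = 5.554 × 2.526 = 14.03 yr.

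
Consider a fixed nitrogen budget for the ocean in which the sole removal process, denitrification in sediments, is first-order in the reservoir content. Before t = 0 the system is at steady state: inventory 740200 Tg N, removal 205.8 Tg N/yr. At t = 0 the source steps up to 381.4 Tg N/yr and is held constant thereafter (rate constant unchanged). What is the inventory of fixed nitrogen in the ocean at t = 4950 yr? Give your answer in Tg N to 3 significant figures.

1.21×10^6 Tg N

τ = M₀/F₀ = 740200/205.8 = 3597 yr; rate constant k = 1/τ.
New steady state M_∞ = F₁/k = F₁·τ = 381.4 × 3597 = 1.3718×10^6 Tg N.
M(t) = M_∞ + (M₀ − M_∞)·e^(−t/τ); t/τ = 4950/3597 = 1.376, so e^(−t/τ) = 0.2525.
M(t) = 1.3718×10^6 − 631600 × 0.2525 = 1.2123×10^6 Tg N.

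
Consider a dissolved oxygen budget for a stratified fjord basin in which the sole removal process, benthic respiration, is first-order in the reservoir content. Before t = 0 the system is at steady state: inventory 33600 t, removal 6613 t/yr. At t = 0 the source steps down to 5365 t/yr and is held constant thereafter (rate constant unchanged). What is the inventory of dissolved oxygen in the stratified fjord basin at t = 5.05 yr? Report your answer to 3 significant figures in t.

The sink rate constant is k = F₀/M₀ = 6613/33600 = 0.1968 yr⁻¹.
Solving dM/dt = F₁ − kM with M(0) = M₀ gives M(t) = F₁/k + (M₀ − F₁/k)·e^(−kt).
F₁/k = 5365/0.1968 = 27259 t; kt = 0.1968 × 5.05 = 0.9939, e^(−kt) = 0.3701.
M(5.05) = 27259 + (33600 − 27259) × 0.3701 = 27259 + 2347 = 29606 t.

29600 t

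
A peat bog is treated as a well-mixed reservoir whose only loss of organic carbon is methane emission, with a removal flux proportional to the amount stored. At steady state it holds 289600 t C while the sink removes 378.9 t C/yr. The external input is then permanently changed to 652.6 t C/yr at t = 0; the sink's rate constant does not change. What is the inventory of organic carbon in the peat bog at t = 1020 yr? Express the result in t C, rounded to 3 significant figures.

τ = M₀/F₀ = 289600/378.9 = 764.3 yr; rate constant k = 1/τ.
New steady state M_∞ = F₁/k = F₁·τ = 652.6 × 764.3 = 498790 t C.
M(t) = M_∞ + (M₀ − M_∞)·e^(−t/τ); t/τ = 1020/764.3 = 1.335, so e^(−t/τ) = 0.2633.
M(t) = 498790 − 209200 × 0.2633 = 443720 t C.

444000 t C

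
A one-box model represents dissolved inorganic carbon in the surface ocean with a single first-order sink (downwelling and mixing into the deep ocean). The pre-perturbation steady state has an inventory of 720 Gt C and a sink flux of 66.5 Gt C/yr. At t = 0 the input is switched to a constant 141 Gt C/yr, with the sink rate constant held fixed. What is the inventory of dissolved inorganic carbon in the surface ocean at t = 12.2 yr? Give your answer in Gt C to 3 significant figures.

Residence time τ = M₀/F₀ = 10.83 yr. The eventual steady state is M_∞ = M₀·(F₁/F₀) = 720 × 141/66.5 = 1526.6 Gt C.
The anomaly ΔM(t) = M(t) − M_∞ decays as ΔM₀·e^(−t/τ) with ΔM₀ = 720 − 1526.6 = −806.6 Gt C.
At t = 12.2 yr, e^(−t/τ) = e^(−1.127) = 0.3241, so ΔM = −261.4 Gt C and M = 1526.6 − 261.4 = 1265.2 Gt C.

1270 Gt C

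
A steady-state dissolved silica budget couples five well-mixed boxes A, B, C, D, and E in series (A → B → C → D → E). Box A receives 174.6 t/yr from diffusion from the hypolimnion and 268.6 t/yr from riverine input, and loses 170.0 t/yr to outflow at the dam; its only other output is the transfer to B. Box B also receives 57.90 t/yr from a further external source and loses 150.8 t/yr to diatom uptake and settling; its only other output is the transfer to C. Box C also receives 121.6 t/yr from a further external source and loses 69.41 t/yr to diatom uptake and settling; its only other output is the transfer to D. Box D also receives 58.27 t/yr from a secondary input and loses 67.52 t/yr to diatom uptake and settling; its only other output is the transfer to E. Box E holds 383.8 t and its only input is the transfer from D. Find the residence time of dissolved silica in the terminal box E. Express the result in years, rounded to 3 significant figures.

1.72 yr

Box A: F(A→B) = (174.6 + 268.6) − 170.0 = 273.20 t/yr.
Box B: F(B→C) = (273.20 + 57.90) − 150.8 = 180.30 t/yr.
Box C: F(C→D) = (180.30 + 121.6) − 69.41 = 232.49 t/yr.
Box D: F(D→E) = (232.49 + 58.27) − 67.52 = 223.24 t/yr.
Box E throughput = its input = 223.24 t/yr; τ = 383.8 / 223.24 = 1.719 yr.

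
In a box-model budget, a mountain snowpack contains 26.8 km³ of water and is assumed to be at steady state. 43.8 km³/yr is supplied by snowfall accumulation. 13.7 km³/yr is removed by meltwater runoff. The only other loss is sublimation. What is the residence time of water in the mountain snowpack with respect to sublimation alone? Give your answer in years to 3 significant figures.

0.890 yr

At steady state ΣF_in = ΣF_out.
ΣF_in = 43.800 km³/yr.
Sublimation flux = ΣF_in − (13.7) = 43.800 − 13.70 = 30.10 km³/yr.
τ = M / F = 26.8 / 30.10 = 0.8904 yr.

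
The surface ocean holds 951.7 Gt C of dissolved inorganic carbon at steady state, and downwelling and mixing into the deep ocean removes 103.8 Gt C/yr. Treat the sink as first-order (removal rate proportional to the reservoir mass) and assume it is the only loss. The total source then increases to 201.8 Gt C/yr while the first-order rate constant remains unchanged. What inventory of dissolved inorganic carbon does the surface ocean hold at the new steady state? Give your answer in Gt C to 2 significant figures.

Rate constant k = F/M = 103.8 / 951.7 = 0.1091 yr⁻¹.
At the new steady state, source = k·M_new ⇒ M_new = 201.8 / 0.1091 = 1850 Gt C.
(Equivalently M_new = M × F_new/F_old = 951.7 × 201.8/103.8.)

1900 Gt C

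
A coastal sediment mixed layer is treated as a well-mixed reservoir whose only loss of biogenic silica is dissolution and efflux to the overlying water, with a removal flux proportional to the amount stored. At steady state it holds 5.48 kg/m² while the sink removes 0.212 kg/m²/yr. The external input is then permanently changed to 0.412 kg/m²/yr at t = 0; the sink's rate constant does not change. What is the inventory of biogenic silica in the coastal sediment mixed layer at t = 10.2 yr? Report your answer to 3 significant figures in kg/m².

7.17 kg/m²

The sink rate constant is k = F₀/M₀ = 0.212/5.48 = 0.03869 yr⁻¹.
Solving dM/dt = F₁ − kM with M(0) = M₀ gives M(t) = F₁/k + (M₀ − F₁/k)·e^(−kt).
F₁/k = 0.412/0.03869 = 10.650 kg/m²; kt = 0.03869 × 10.2 = 0.3946, e^(−kt) = 0.6740.
M(10.2) = 10.650 + (5.48 − 10.650) × 0.6740 = 10.650 − 3.484 = 7.1656 kg/m².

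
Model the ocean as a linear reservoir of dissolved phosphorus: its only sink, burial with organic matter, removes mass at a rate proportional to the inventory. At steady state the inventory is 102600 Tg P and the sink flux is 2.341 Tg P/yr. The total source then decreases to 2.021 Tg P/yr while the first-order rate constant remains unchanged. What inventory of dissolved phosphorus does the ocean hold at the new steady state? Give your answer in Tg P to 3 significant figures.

Rate constant k = F/M = 2.341 / 102600 = 2.282×10^-5 yr⁻¹.
At the new steady state, source = k·M_new ⇒ M_new = 2.021 / 2.282×10^-5 = 88580 Tg P.
(Equivalently M_new = M × F_new/F_old = 102600 × 2.021/2.341.)

88600 Tg P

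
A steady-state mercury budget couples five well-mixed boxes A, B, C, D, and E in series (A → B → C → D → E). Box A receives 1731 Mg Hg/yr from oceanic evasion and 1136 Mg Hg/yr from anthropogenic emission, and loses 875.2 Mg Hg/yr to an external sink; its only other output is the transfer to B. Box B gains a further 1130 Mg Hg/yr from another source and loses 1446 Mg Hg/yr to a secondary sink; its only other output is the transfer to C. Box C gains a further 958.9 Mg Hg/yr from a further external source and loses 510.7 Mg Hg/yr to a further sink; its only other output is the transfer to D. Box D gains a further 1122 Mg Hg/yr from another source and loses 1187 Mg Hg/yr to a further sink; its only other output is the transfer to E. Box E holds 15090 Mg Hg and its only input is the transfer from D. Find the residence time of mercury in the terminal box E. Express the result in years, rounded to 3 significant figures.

7.33 yr

Box A: F(A→B) = (1731 + 1136) − 875.2 = 1991.8 Mg Hg/yr.
Box B: F(B→C) = (1991.8 + 1130) − 1446 = 1675.8 Mg Hg/yr.
Box C: F(C→D) = (1675.8 + 958.9) − 510.7 = 2124.0 Mg Hg/yr.
Box D: F(D→E) = (2124.0 + 1122) − 1187 = 2059.0 Mg Hg/yr.
Box E throughput = its input = 2059.0 Mg Hg/yr; τ = 15090 / 2059.0 = 7.329 yr.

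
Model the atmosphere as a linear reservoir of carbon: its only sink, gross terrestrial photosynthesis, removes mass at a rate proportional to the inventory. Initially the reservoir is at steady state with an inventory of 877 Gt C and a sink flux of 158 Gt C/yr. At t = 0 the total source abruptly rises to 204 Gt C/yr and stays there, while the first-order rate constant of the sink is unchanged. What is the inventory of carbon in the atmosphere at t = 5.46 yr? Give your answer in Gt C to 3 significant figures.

1040 Gt C

τ = M₀/F₀ = 877/158 = 5.551 yr; rate constant k = 1/τ.
New steady state M_∞ = F₁/k = F₁·τ = 204 × 5.551 = 1132.3 Gt C.
M(t) = M_∞ + (M₀ − M_∞)·e^(−t/τ); t/τ = 5.46/5.551 = 0.9837, so e^(−t/τ) = 0.3739.
M(t) = 1132.3 − 255.3 × 0.3739 = 1036.9 Gt C.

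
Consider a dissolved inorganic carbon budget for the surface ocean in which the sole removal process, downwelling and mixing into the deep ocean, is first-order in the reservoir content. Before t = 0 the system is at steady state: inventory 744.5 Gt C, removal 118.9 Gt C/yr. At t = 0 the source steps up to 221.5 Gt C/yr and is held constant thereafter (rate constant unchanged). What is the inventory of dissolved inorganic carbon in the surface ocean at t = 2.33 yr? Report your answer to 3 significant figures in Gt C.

944 Gt C

Residence time τ = M₀/F₀ = 6.262 yr. The eventual steady state is M_∞ = M₀·(F₁/F₀) = 744.5 × 221.5/118.9 = 1386.9 Gt C.
The anomaly ΔM(t) = M(t) − M_∞ decays as ΔM₀·e^(−t/τ) with ΔM₀ = 744.5 − 1386.9 = −642.4 Gt C.
At t = 2.33 yr, e^(−t/τ) = e^(−0.3721) = 0.6893, so ΔM = −442.8 Gt C and M = 1386.9 − 442.8 = 944.12 Gt C.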